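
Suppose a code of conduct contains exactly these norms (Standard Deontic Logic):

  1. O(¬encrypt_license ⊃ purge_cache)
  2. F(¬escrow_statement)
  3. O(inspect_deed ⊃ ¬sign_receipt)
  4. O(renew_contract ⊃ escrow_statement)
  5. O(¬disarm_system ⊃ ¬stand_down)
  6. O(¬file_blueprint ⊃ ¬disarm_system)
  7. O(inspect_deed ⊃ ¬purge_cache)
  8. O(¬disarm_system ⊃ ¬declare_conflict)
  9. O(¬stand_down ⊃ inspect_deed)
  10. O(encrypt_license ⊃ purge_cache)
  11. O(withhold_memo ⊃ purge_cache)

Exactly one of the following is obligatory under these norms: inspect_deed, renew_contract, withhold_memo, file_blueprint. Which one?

By case analysis on ¬encrypt_license: premise 1 gives O(¬encrypt_license ⊃ purge_cache) and premise 10 gives O(encrypt_license ⊃ purge_cache), so O(purge_cache) either way.
Premise 7 is O(inspect_deed ⊃ ¬purge_cache); contrapositively O(purge_cache ⊃ ¬inspect_deed). Since O(purge_cache) holds, K gives O(¬inspect_deed).
Premise 9 is O(¬stand_down ⊃ inspect_deed); contrapositively O(¬inspect_deed ⊃ stand_down). Since O(¬inspect_deed) holds, K gives O(stand_down).
Premise 5, O(¬disarm_system ⊃ ¬stand_down), contraposes to O(stand_down ⊃ disarm_system); with O(stand_down) we get O(disarm_system).
The contrapositive of premise 6 (O(¬file_blueprint ⊃ ¬disarm_system)) is O(disarm_system ⊃ file_blueprint), and O(disarm_system) is already established, so O(file_blueprint).
So O(file_blueprint) holds — file_blueprint is obligatory. None of the other listed options is made obligatory by any chain of premises.

file_blueprint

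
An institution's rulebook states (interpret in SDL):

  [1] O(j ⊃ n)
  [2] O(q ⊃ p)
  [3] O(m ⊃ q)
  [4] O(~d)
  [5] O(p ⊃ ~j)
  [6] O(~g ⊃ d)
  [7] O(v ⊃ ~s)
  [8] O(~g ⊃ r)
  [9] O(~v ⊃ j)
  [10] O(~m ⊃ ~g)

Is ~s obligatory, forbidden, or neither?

From premise 4 we have O(~d).
Premise 6 is O(~g ⊃ d); contrapositively O(~d ⊃ g). Since O(~d) holds, K gives O(g).
The contrapositive of premise 10 (O(~m ⊃ ~g)) is O(g ⊃ m), and O(g) is already established, so O(m).
Applying K to premise 3 (O(m ⊃ q)) and O(m) yields O(q).
Premise 2 is O(q ⊃ p); since O(q), deontic closure gives O(p).
Premise 5 is O(p ⊃ ~j); since O(p), deontic closure gives O(~j).
Premise 9, O(~v ⊃ j), contraposes to O(~j ⊃ v); with O(~j) we get O(v).
Applying K to premise 7 (O(v ⊃ ~s)) and O(v) yields O(~s).
Premises 1, 8 do not contribute to this derivation.
Hence ~s is obligatory.

Obligatory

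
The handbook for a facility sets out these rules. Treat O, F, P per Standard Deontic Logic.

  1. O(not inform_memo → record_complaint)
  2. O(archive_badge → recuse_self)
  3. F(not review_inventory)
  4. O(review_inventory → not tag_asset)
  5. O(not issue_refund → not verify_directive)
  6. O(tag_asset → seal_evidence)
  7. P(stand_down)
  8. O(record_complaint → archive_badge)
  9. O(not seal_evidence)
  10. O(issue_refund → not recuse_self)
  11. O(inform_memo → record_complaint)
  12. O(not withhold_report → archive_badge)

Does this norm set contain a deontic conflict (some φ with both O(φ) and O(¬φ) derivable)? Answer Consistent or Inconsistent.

Consistent

Premise 6 is O(tag_asset → seal_evidence), but O(tag_asset) is not derivable from the premises, so it does not yield O(seal_evidence).
So O(seal_evidence) is not derivable, and the apparent clash with O(not seal_evidence) does not arise.
A world satisfying every obligation exists (e.g. archive_badge=true, inform_memo=false, issue_refund=false, record_complaint=true, recuse_self=true, review_inventory=true, seal_evidence=false, stand_down=false, tag_asset=false, verify_directive=false, withhold_report=false); no atom is both obligatory and forbidden, so the set is consistent.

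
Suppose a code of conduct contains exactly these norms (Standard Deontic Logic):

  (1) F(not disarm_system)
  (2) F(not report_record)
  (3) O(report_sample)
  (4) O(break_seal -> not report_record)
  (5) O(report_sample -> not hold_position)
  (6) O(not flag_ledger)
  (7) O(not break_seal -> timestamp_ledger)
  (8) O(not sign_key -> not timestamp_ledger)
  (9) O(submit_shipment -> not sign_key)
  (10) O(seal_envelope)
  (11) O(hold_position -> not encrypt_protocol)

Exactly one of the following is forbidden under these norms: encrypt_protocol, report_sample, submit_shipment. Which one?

F(not report_record) at premise 2 means O(report_record).
Premise 4, O(break_seal -> not report_record), contraposes to O(report_record -> not break_seal); with O(report_record) we get O(not break_seal).
Premise 7 is O(not break_seal -> timestamp_ledger); since O(not break_seal), deontic closure gives O(timestamp_ledger).
Premise 8, O(not sign_key -> not timestamp_ledger), contraposes to O(timestamp_ledger -> sign_key); with O(timestamp_ledger) we get O(sign_key).
Premise 9, O(submit_shipment -> not sign_key), contraposes to O(sign_key -> not submit_shipment); with O(sign_key) we get O(not submit_shipment).
So O(not submit_shipment) holds, i.e. submit_shipment is forbidden. None of the other listed options is forbidden under the premises.

submit_shipment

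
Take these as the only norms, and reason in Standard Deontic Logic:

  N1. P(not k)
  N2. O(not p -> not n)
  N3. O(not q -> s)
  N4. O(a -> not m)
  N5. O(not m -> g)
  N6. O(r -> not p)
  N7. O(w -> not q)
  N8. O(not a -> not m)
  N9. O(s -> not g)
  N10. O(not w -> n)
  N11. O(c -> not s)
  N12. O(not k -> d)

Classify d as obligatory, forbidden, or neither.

Premise 12 is O(not k -> d), but O(not k) is not derivable from the premises (the permission P(not k) asserts only not O(k), not O(not k)), so it does not yield O(d).
No premise or chain of K-axiom applications forces O(d), and none forces O(not d). So d is neither obligatory nor forbidden under these norms.

Neither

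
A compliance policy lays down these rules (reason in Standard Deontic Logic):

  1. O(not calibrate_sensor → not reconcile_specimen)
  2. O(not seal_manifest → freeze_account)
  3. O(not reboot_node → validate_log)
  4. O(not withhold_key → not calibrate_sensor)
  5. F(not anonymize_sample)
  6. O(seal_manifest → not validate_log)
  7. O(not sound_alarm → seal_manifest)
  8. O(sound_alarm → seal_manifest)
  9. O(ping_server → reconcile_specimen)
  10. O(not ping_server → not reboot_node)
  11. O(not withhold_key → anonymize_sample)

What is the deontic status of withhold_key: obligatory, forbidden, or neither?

Premises 7 and 8 are O(not sound_alarm → seal_manifest) and O(sound_alarm → seal_manifest); every ideal world satisfies not sound_alarm or sound_alarm, so in either case seal_manifest holds — hence O(seal_manifest).
With premise 6, O(seal_manifest → not validate_log), the K-axiom yields O(not validate_log).
Premise 3 is O(not reboot_node → validate_log); contrapositively O(not validate_log → reboot_node). Since O(not validate_log) holds, K gives O(reboot_node).
The contrapositive of premise 10 (O(not ping_server → not reboot_node)) is O(reboot_node → ping_server), and O(reboot_node) is already established, so O(ping_server).
With premise 9, O(ping_server → reconcile_specimen), the K-axiom yields O(reconcile_specimen).
Premise 1, O(not calibrate_sensor → not reconcile_specimen), contraposes to O(reconcile_specimen → calibrate_sensor); with O(reconcile_specimen) we get O(calibrate_sensor).
The contrapositive of premise 4 (O(not withhold_key → not calibrate_sensor)) is O(calibrate_sensor → withhold_key), and O(calibrate_sensor) is already established, so O(withhold_key).
Premises 2, 5, 11 do not contribute to this derivation.
Hence withhold_key is obligatory.

Obligatory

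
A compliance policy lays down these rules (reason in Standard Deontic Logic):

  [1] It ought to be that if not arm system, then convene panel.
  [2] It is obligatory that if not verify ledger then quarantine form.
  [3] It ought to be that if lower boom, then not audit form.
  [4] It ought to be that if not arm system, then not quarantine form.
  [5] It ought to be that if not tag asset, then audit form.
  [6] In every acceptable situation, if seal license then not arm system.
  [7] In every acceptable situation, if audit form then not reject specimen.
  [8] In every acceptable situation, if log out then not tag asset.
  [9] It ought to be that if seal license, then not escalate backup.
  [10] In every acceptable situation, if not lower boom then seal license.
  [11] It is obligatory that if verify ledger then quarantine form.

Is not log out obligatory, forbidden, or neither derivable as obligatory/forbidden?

Obligatory

Premises 11 and 2 are O(verify_ledger → quarantine_form) and O(¬verify_ledger → quarantine_form); every ideal world satisfies verify_ledger or ¬verify_ledger, so in either case quarantine_form holds — hence O(quarantine_form).
Premise 4 is O(¬arm_system → ¬quarantine_form); contrapositively O(quarantine_form → arm_system). Since O(quarantine_form) holds, K gives O(arm_system).
The contrapositive of premise 6 (O(seal_license → ¬arm_system)) is O(arm_system → ¬seal_license), and O(arm_system) is already established, so O(¬seal_license).
Premise 10 is O(¬lower_boom → seal_license); contrapositively O(¬seal_license → lower_boom). Since O(¬seal_license) holds, K gives O(lower_boom).
Premise 3 is O(lower_boom → ¬audit_form); since O(lower_boom), deontic closure gives O(¬audit_form).
Premise 5, O(¬tag_asset → audit_form), contraposes to O(¬audit_form → tag_asset); with O(¬audit_form) we get O(tag_asset).
Premise 8, O(log_out → ¬tag_asset), contraposes to O(tag_asset → ¬log_out); with O(tag_asset) we get O(¬log_out).
Premises 1, 7, 9 do not contribute to this derivation.
Hence ¬log_out is obligatory.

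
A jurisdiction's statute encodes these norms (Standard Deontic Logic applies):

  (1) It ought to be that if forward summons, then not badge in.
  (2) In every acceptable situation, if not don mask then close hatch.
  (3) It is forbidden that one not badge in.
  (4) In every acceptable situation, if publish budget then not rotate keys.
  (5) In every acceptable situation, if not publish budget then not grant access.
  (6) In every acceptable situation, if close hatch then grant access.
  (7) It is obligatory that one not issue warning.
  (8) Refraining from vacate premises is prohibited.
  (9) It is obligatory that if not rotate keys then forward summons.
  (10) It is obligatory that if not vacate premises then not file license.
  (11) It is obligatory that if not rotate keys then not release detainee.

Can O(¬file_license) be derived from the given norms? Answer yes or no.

Premise 10 is O(¬vacate_premises → ¬file_license), but O(¬vacate_premises) is not derivable from the premises, so it does not yield O(¬file_license).
No other premise forces O(¬file_license). An ideal world satisfying every premise can still have ¬file_license false, so O(¬file_license) is not derivable.

No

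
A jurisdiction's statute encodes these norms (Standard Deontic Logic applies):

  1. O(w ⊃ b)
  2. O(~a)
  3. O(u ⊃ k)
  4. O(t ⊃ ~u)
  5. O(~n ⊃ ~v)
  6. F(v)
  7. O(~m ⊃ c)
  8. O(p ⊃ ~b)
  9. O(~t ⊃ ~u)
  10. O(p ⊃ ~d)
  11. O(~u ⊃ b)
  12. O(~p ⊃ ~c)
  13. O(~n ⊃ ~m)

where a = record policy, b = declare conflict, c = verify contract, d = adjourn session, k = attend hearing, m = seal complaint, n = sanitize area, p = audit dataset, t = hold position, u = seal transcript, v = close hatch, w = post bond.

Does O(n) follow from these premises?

Premises 4 and 9 cover both cases: O(t ⊃ ~u) and O(~t ⊃ ~u). Since t ∨ ~t is a tautology, O(~u) follows.
Applying K to premise 11 (O(~u ⊃ b)) and O(~u) yields O(b).
Premise 8 is O(p ⊃ ~b); contrapositively O(b ⊃ ~p). Since O(b) holds, K gives O(~p).
From O(~p) and premise 12, O(~p ⊃ ~c), we obtain O(~c).
Premise 7, O(~m ⊃ c), contraposes to O(~c ⊃ m); with O(~c) we get O(m).
Premise 13, O(~n ⊃ ~m), contraposes to O(m ⊃ n); with O(m) we get O(n).
Premises 1, 2, 3, 5, 6, 10 do not contribute to this derivation.
So O(n) follows.

Yes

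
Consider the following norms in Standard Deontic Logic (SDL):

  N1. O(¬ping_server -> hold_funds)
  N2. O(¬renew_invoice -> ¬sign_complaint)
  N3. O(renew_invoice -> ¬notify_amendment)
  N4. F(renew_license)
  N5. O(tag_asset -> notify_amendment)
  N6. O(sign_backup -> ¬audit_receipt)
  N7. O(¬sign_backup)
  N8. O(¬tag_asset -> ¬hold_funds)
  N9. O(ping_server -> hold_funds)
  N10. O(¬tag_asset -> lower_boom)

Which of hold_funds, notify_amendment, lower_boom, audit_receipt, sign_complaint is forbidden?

sign_complaint

Premises 1 and 9 are O(¬ping_server -> hold_funds) and O(ping_server -> hold_funds); every ideal world satisfies ¬ping_server or ping_server, so in either case hold_funds holds — hence O(hold_funds).
Premise 8 is O(¬tag_asset -> ¬hold_funds); contrapositively O(hold_funds -> tag_asset). Since O(hold_funds) holds, K gives O(tag_asset).
Applying K to premise 5 (O(tag_asset -> notify_amendment)) and O(tag_asset) yields O(notify_amendment).
The contrapositive of premise 3 (O(renew_invoice -> ¬notify_amendment)) is O(notify_amendment -> ¬renew_invoice), and O(notify_amendment) is already established, so O(¬renew_invoice).
Applying K to premise 2 (O(¬renew_invoice -> ¬sign_complaint)) and O(¬renew_invoice) yields O(¬sign_complaint).
So O(¬sign_complaint) holds, i.e. sign_complaint is forbidden. None of the other listed options is forbidden under the premises.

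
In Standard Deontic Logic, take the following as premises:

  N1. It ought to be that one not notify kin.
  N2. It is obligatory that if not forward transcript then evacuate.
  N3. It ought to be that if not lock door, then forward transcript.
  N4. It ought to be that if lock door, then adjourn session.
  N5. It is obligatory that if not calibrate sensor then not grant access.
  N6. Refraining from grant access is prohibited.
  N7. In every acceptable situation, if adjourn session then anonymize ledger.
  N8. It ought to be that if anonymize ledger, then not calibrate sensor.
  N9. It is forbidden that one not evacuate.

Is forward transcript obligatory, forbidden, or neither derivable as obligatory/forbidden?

Obligatory

Premise 6, F(¬grant_access), is equivalent to O(grant_access).
Premise 5, O(¬calibrate_sensor → ¬grant_access), contraposes to O(grant_access → calibrate_sensor); with O(grant_access) we get O(calibrate_sensor).
Premise 8 is O(anonymize_ledger → ¬calibrate_sensor); contrapositively O(calibrate_sensor → ¬anonymize_ledger). Since O(calibrate_sensor) holds, K gives O(¬anonymize_ledger).
The contrapositive of premise 7 (O(adjourn_session → anonymize_ledger)) is O(¬anonymize_ledger → ¬adjourn_session), and O(¬anonymize_ledger) is already established, so O(¬adjourn_session).
Premise 4, O(lock_door → adjourn_session), contraposes to O(¬adjourn_session → ¬lock_door); with O(¬adjourn_session) we get O(¬lock_door).
From O(¬lock_door) and premise 3, O(¬lock_door → forward_transcript), we obtain O(forward_transcript).
Premises 1, 2, 9 do not contribute to this derivation.
Hence forward_transcript is obligatory.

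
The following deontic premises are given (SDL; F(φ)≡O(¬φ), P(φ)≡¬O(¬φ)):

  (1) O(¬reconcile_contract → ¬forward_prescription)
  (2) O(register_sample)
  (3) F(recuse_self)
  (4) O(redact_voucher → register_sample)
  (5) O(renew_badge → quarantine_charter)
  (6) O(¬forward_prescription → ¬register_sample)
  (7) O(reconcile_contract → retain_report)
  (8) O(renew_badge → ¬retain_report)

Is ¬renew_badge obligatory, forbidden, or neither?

Obligatory

Premise 2 states O(register_sample) outright.
The contrapositive of premise 6 (O(¬forward_prescription → ¬register_sample)) is O(register_sample → forward_prescription), and O(register_sample) is already established, so O(forward_prescription).
Premise 1 is O(¬reconcile_contract → ¬forward_prescription); contrapositively O(forward_prescription → reconcile_contract). Since O(forward_prescription) holds, K gives O(reconcile_contract).
With premise 7, O(reconcile_contract → retain_report), the K-axiom yields O(retain_report).
Premise 8, O(renew_badge → ¬retain_report), contraposes to O(retain_report → ¬renew_badge); with O(retain_report) we get O(¬renew_badge).
Premises 3, 4, 5 do not contribute to this derivation.
Hence ¬renew_badge is obligatory.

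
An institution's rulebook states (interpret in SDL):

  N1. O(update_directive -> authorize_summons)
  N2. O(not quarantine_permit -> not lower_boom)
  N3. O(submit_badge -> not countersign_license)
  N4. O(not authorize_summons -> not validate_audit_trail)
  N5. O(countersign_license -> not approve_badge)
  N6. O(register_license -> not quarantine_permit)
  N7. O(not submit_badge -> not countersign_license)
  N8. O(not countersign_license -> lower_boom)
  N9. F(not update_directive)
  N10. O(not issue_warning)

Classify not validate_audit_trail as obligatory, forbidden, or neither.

Premise 4 is O(not authorize_summons -> not validate_audit_trail), but O(not authorize_summons) is not derivable from the premises, so it does not yield O(not validate_audit_trail).
No premise or chain of K-axiom applications forces O(not validate_audit_trail), and none forces O(validate_audit_trail). So not validate_audit_trail is neither obligatory nor forbidden under these norms.

Neither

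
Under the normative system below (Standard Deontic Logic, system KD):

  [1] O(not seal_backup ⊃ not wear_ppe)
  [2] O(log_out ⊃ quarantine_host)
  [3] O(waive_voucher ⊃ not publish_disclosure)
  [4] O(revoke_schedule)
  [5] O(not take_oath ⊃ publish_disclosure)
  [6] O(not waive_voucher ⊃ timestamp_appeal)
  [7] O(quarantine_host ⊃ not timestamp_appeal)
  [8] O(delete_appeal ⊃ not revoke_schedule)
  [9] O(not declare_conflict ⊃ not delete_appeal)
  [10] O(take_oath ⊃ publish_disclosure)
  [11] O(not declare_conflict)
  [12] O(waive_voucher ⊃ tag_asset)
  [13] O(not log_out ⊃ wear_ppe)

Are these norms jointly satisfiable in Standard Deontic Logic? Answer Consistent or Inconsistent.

Premise 8 is O(delete_appeal ⊃ not revoke_schedule), but O(delete_appeal) is not derivable from the premises, so it does not yield O(not revoke_schedule).
So O(not revoke_schedule) is not derivable, and the apparent clash with O(revoke_schedule) does not arise.
A world satisfying every obligation exists (e.g. declare_conflict=false, delete_appeal=false, log_out=false, publish_disclosure=true, quarantine_host=false, revoke_schedule=true, seal_backup=true, tag_asset=false, take_oath=false, timestamp_appeal=true, waive_voucher=false, wear_ppe=true); no atom is both obligatory and forbidden, so the set is consistent.

Consistent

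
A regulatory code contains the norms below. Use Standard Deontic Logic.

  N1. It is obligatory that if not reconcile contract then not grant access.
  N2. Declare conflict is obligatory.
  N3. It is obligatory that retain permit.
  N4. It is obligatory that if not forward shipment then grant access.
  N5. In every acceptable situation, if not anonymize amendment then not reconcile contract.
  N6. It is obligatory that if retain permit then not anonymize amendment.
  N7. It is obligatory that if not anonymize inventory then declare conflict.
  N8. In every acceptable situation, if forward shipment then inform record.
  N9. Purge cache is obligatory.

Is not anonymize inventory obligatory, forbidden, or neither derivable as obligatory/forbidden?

Neither

Premise 7 is O(¬anonymize_inventory → declare_conflict); even if O(declare_conflict) held, inferring O(¬anonymize_inventory) would be affirming the consequent — invalid.
No premise or chain of K-axiom applications forces O(¬anonymize_inventory), and none forces O(anonymize_inventory). So ¬anonymize_inventory is neither obligatory nor forbidden under these norms.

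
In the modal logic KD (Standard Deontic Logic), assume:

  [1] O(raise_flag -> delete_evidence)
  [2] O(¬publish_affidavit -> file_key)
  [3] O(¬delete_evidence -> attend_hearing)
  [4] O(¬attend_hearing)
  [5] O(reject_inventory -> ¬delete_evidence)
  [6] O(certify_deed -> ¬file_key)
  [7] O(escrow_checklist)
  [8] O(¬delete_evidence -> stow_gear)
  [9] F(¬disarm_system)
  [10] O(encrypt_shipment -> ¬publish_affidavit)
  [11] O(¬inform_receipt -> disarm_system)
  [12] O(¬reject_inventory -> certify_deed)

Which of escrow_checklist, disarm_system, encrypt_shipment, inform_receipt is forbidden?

encrypt_shipment

Premise 4 gives O(¬attend_hearing).
Premise 3 is O(¬delete_evidence -> attend_hearing); contrapositively O(¬attend_hearing -> delete_evidence). Since O(¬attend_hearing) holds, K gives O(delete_evidence).
The contrapositive of premise 5 (O(reject_inventory -> ¬delete_evidence)) is O(delete_evidence -> ¬reject_inventory), and O(delete_evidence) is already established, so O(¬reject_inventory).
With premise 12, O(¬reject_inventory -> certify_deed), the K-axiom yields O(certify_deed).
Applying K to premise 6 (O(certify_deed -> ¬file_key)) and O(certify_deed) yields O(¬file_key).
The contrapositive of premise 2 (O(¬publish_affidavit -> file_key)) is O(¬file_key -> publish_affidavit), and O(¬file_key) is already established, so O(publish_affidavit).
Premise 10 is O(encrypt_shipment -> ¬publish_affidavit); contrapositively O(publish_affidavit -> ¬encrypt_shipment). Since O(publish_affidavit) holds, K gives O(¬encrypt_shipment).
So O(¬encrypt_shipment) holds, i.e. encrypt_shipment is forbidden. None of the other listed options is forbidden under the premises.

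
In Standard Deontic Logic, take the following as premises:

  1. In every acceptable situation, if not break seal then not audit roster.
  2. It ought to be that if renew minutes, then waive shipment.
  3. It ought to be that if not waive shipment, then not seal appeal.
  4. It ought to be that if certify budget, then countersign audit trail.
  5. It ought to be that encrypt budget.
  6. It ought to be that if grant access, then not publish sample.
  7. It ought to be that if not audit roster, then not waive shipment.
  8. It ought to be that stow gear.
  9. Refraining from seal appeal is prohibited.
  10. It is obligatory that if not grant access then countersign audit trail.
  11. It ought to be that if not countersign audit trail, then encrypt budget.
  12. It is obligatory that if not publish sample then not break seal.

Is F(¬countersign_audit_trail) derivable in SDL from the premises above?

Premise 9 is F(¬seal_appeal), i.e. O(seal_appeal).
Premise 3 is O(¬waive_shipment → ¬seal_appeal); contrapositively O(seal_appeal → waive_shipment). Since O(seal_appeal) holds, K gives O(waive_shipment).
Premise 7 is O(¬audit_roster → ¬waive_shipment); contrapositively O(waive_shipment → audit_roster). Since O(waive_shipment) holds, K gives O(audit_roster).
Premise 1, O(¬break_seal → ¬audit_roster), contraposes to O(audit_roster → break_seal); with O(audit_roster) we get O(break_seal).
Premise 12, O(¬publish_sample → ¬break_seal), contraposes to O(break_seal → publish_sample); with O(break_seal) we get O(publish_sample).
Premise 6 is O(grant_access → ¬publish_sample); contrapositively O(publish_sample → ¬grant_access). Since O(publish_sample) holds, K gives O(¬grant_access).
With premise 10, O(¬grant_access → countersign_audit_trail), the K-axiom yields O(countersign_audit_trail).
Premises 2, 4, 5, 8, 11 do not contribute to this derivation.
So O(countersign_audit_trail) holds, i.e. F(¬countersign_audit_trail). The claim follows.

Yes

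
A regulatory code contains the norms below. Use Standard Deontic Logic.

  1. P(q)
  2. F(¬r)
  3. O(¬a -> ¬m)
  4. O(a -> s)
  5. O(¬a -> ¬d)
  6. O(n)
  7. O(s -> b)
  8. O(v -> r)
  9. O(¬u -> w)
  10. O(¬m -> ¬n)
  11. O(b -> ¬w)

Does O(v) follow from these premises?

Premise 8 is O(v -> r); even if O(r) held, inferring O(v) would be affirming the consequent — invalid.
No other premise forces O(v). An ideal world satisfying every premise can still have v false, so O(v) is not derivable.

No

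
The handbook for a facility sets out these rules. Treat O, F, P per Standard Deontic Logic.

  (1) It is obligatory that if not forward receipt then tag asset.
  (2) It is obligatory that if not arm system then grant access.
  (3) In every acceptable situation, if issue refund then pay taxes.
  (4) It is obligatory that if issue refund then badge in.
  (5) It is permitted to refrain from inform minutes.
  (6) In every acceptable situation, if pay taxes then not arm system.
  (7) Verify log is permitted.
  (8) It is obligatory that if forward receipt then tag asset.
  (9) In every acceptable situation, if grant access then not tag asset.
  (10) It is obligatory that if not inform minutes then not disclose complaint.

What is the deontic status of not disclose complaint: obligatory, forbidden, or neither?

Premise 10 is O(¬inform_minutes → ¬disclose_complaint), but O(¬inform_minutes) is not derivable from the premises (the permission P(¬inform_minutes) asserts only ¬O(inform_minutes), not O(¬inform_minutes)), so it does not yield O(¬disclose_complaint).
No premise or chain of K-axiom applications forces O(¬disclose_complaint), and none forces O(disclose_complaint). So ¬disclose_complaint is neither obligatory nor forbidden under these norms.

Neither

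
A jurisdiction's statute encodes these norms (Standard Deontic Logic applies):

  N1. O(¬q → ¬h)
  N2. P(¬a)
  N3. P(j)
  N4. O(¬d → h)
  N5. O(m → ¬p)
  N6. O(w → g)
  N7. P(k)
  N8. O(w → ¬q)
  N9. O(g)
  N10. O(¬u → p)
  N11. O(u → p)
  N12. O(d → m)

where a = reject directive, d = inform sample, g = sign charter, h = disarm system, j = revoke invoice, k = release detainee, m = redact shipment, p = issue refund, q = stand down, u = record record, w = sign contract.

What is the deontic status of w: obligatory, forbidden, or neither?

Premises 11 and 10 are O(u → p) and O(¬u → p); every ideal world satisfies u or ¬u, so in either case p holds — hence O(p).
Premise 5, O(m → ¬p), contraposes to O(p → ¬m); with O(p) we get O(¬m).
Premise 12 is O(d → m); contrapositively O(¬m → ¬d). Since O(¬m) holds, K gives O(¬d).
From O(¬d) and premise 4, O(¬d → h), we obtain O(h).
The contrapositive of premise 1 (O(¬q → ¬h)) is O(h → q), and O(h) is already established, so O(q).
The contrapositive of premise 8 (O(w → ¬q)) is O(q → ¬w), and O(q) is already established, so O(¬w).
Premises 2, 3, 6, 7, 9 do not contribute to this derivation.
Thus O(¬w), which is F(w): w is forbidden.

Forbidden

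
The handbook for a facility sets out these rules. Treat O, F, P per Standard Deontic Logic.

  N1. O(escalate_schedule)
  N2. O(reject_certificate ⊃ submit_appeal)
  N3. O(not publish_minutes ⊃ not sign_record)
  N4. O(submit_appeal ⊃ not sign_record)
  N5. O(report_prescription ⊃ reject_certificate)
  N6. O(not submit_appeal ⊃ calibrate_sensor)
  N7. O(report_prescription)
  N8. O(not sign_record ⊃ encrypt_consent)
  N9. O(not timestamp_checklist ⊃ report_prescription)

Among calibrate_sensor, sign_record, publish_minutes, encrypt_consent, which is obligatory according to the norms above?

encrypt_consent

Premise 7 states O(report_prescription) outright.
Applying K to premise 5 (O(report_prescription ⊃ reject_certificate)) and O(report_prescription) yields O(reject_certificate).
From O(reject_certificate) and premise 2, O(reject_certificate ⊃ submit_appeal), we obtain O(submit_appeal).
Applying K to premise 4 (O(submit_appeal ⊃ not sign_record)) and O(submit_appeal) yields O(not sign_record).
Premise 8 is O(not sign_record ⊃ encrypt_consent); since O(not sign_record), deontic closure gives O(encrypt_consent).
So O(encrypt_consent) holds — encrypt_consent is obligatory. None of the other listed options is made obligatory by any chain of premises.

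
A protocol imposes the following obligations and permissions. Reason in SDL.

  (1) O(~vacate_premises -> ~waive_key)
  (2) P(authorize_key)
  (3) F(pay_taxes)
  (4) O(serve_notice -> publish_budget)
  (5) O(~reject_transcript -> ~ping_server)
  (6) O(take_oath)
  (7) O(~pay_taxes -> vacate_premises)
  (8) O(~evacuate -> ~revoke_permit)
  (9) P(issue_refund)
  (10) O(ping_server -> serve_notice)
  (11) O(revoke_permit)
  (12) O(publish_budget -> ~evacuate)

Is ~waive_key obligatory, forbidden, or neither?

Premise 1 is O(~vacate_premises -> ~waive_key), but O(~vacate_premises) is not derivable from the premises, so it does not yield O(~waive_key).
No premise or chain of K-axiom applications forces O(~waive_key), and none forces O(waive_key). So ~waive_key is neither obligatory nor forbidden under these norms.

Neither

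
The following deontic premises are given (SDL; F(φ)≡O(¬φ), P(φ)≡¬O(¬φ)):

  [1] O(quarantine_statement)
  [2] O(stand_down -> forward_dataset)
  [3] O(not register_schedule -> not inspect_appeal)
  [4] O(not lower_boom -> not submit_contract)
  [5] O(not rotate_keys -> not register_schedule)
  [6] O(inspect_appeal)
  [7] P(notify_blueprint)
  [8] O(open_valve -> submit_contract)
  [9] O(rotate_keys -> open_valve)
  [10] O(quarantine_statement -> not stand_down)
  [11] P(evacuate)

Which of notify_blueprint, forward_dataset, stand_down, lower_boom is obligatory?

Premise 6 gives O(inspect_appeal).
Premise 3 is O(not register_schedule -> not inspect_appeal); contrapositively O(inspect_appeal -> register_schedule). Since O(inspect_appeal) holds, K gives O(register_schedule).
Premise 5 is O(not rotate_keys -> not register_schedule); contrapositively O(register_schedule -> rotate_keys). Since O(register_schedule) holds, K gives O(rotate_keys).
Premise 9 is O(rotate_keys -> open_valve); since O(rotate_keys), deontic closure gives O(open_valve).
Applying K to premise 8 (O(open_valve -> submit_contract)) and O(open_valve) yields O(submit_contract).
Premise 4 is O(not lower_boom -> not submit_contract); contrapositively O(submit_contract -> lower_boom). Since O(submit_contract) holds, K gives O(lower_boom).
So O(lower_boom) holds — lower_boom is obligatory. None of the other listed options is made obligatory by any chain of premises.

lower_boom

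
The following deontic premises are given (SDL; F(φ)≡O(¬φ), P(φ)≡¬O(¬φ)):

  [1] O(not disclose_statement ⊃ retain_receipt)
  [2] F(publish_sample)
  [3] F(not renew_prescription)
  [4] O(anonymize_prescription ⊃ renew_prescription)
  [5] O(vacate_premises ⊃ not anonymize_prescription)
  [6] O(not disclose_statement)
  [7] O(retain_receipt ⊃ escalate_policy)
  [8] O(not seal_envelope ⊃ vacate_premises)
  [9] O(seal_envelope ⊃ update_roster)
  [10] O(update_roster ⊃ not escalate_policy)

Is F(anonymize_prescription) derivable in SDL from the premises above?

From premise 6 we have O(not disclose_statement).
From O(not disclose_statement) and premise 1, O(not disclose_statement ⊃ retain_receipt), we obtain O(retain_receipt).
With premise 7, O(retain_receipt ⊃ escalate_policy), the K-axiom yields O(escalate_policy).
Premise 10, O(update_roster ⊃ not escalate_policy), contraposes to O(escalate_policy ⊃ not update_roster); with O(escalate_policy) we get O(not update_roster).
Premise 9, O(seal_envelope ⊃ update_roster), contraposes to O(not update_roster ⊃ not seal_envelope); with O(not update_roster) we get O(not seal_envelope).
With premise 8, O(not seal_envelope ⊃ vacate_premises), the K-axiom yields O(vacate_premises).
With premise 5, O(vacate_premises ⊃ not anonymize_prescription), the K-axiom yields O(not anonymize_prescription).
Premises 2, 3, 4 do not contribute to this derivation.
So O(not anonymize_prescription) holds, i.e. F(anonymize_prescription). The claim follows.

Yes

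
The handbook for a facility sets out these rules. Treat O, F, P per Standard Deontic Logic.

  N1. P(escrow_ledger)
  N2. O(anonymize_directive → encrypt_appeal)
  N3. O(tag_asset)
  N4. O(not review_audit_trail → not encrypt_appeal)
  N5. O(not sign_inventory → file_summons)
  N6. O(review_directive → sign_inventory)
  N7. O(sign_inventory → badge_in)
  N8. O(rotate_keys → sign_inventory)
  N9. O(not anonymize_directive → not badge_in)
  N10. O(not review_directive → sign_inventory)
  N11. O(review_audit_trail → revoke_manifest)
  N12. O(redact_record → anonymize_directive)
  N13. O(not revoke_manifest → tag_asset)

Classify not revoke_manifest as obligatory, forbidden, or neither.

By case analysis on not review_directive: premise 10 gives O(not review_directive → sign_inventory) and premise 6 gives O(review_directive → sign_inventory), so O(sign_inventory) either way.
From O(sign_inventory) and premise 7, O(sign_inventory → badge_in), we obtain O(badge_in).
The contrapositive of premise 9 (O(not anonymize_directive → not badge_in)) is O(badge_in → anonymize_directive), and O(badge_in) is already established, so O(anonymize_directive).
Applying K to premise 2 (O(anonymize_directive → encrypt_appeal)) and O(anonymize_directive) yields O(encrypt_appeal).
The contrapositive of premise 4 (O(not review_audit_trail → not encrypt_appeal)) is O(encrypt_appeal → review_audit_trail), and O(encrypt_appeal) is already established, so O(review_audit_trail).
Premise 11 is O(review_audit_trail → revoke_manifest); since O(review_audit_trail), deontic closure gives O(revoke_manifest).
Premises 1, 3, 5, 8, 12, 13 do not contribute to this derivation.
Thus O(revoke_manifest), which is F(not revoke_manifest): not revoke_manifest is forbidden.

Forbidden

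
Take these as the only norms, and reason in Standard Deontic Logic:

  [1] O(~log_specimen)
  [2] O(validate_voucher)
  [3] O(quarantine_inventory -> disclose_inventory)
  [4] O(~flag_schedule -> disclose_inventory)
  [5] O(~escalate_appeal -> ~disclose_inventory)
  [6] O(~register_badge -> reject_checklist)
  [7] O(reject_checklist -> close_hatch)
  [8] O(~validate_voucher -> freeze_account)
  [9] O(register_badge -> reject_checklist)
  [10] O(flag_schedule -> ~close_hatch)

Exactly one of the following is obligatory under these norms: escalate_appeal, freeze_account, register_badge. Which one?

By case analysis on ~register_badge: premise 6 gives O(~register_badge -> reject_checklist) and premise 9 gives O(register_badge -> reject_checklist), so O(reject_checklist) either way.
Premise 7 is O(reject_checklist -> close_hatch); since O(reject_checklist), deontic closure gives O(close_hatch).
Premise 10, O(flag_schedule -> ~close_hatch), contraposes to O(close_hatch -> ~flag_schedule); with O(close_hatch) we get O(~flag_schedule).
With premise 4, O(~flag_schedule -> disclose_inventory), the K-axiom yields O(disclose_inventory).
Premise 5, O(~escalate_appeal -> ~disclose_inventory), contraposes to O(disclose_inventory -> escalate_appeal); with O(disclose_inventory) we get O(escalate_appeal).
So O(escalate_appeal) holds — escalate_appeal is obligatory. None of the other listed options is made obligatory by any chain of premises.

escalate_appeal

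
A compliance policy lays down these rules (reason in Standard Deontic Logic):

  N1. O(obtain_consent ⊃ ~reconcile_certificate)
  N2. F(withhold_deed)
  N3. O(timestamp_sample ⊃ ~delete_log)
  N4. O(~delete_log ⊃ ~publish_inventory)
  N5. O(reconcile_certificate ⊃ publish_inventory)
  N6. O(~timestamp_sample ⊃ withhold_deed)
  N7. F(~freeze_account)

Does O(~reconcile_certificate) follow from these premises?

Yes

Premise 2, F(withhold_deed), is equivalent to O(~withhold_deed).
Premise 6 is O(~timestamp_sample ⊃ withhold_deed); contrapositively O(~withhold_deed ⊃ timestamp_sample). Since O(~withhold_deed) holds, K gives O(timestamp_sample).
With premise 3, O(timestamp_sample ⊃ ~delete_log), the K-axiom yields O(~delete_log).
Applying K to premise 4 (O(~delete_log ⊃ ~publish_inventory)) and O(~delete_log) yields O(~publish_inventory).
The contrapositive of premise 5 (O(reconcile_certificate ⊃ publish_inventory)) is O(~publish_inventory ⊃ ~reconcile_certificate), and O(~publish_inventory) is already established, so O(~reconcile_certificate).
Premises 1, 7 do not contribute to this derivation.
So O(~reconcile_certificate) follows.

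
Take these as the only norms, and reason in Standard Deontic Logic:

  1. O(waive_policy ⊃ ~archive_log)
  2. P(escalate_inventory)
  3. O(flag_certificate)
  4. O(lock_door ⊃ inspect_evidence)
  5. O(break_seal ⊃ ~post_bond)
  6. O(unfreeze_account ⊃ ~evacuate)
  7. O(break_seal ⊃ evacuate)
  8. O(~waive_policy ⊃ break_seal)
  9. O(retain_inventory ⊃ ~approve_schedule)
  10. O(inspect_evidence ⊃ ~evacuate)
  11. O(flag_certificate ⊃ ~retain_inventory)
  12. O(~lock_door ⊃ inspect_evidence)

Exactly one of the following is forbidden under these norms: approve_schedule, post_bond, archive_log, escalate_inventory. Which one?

Premises 4 and 12 are O(lock_door ⊃ inspect_evidence) and O(~lock_door ⊃ inspect_evidence); every ideal world satisfies lock_door or ~lock_door, so in either case inspect_evidence holds — hence O(inspect_evidence).
Applying K to premise 10 (O(inspect_evidence ⊃ ~evacuate)) and O(inspect_evidence) yields O(~evacuate).
The contrapositive of premise 7 (O(break_seal ⊃ evacuate)) is O(~evacuate ⊃ ~break_seal), and O(~evacuate) is already established, so O(~break_seal).
Premise 8, O(~waive_policy ⊃ break_seal), contraposes to O(~break_seal ⊃ waive_policy); with O(~break_seal) we get O(waive_policy).
From O(waive_policy) and premise 1, O(waive_policy ⊃ ~archive_log), we obtain O(~archive_log).
So O(~archive_log) holds, i.e. archive_log is forbidden. None of the other listed options is forbidden under the premises.

archive_log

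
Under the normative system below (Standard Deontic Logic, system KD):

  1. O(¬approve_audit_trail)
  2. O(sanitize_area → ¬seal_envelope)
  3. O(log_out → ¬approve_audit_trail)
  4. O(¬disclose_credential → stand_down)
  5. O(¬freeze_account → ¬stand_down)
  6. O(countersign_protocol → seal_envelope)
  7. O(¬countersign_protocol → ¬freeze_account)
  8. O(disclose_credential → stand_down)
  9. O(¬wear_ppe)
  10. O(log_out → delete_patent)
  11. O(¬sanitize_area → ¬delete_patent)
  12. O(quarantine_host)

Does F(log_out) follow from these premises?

Yes

Premises 4 and 8 are O(¬disclose_credential → stand_down) and O(disclose_credential → stand_down); every ideal world satisfies ¬disclose_credential or disclose_credential, so in either case stand_down holds — hence O(stand_down).
Premise 5, O(¬freeze_account → ¬stand_down), contraposes to O(stand_down → freeze_account); with O(stand_down) we get O(freeze_account).
Premise 7, O(¬countersign_protocol → ¬freeze_account), contraposes to O(freeze_account → countersign_protocol); with O(freeze_account) we get O(countersign_protocol).
With premise 6, O(countersign_protocol → seal_envelope), the K-axiom yields O(seal_envelope).
The contrapositive of premise 2 (O(sanitize_area → ¬seal_envelope)) is O(seal_envelope → ¬sanitize_area), and O(seal_envelope) is already established, so O(¬sanitize_area).
Applying K to premise 11 (O(¬sanitize_area → ¬delete_patent)) and O(¬sanitize_area) yields O(¬delete_patent).
Premise 10 is O(log_out → delete_patent); contrapositively O(¬delete_patent → ¬log_out). Since O(¬delete_patent) holds, K gives O(¬log_out).
Premises 1, 3, 9, 12 do not contribute to this derivation.
So O(¬log_out) holds, i.e. F(log_out). The claim follows.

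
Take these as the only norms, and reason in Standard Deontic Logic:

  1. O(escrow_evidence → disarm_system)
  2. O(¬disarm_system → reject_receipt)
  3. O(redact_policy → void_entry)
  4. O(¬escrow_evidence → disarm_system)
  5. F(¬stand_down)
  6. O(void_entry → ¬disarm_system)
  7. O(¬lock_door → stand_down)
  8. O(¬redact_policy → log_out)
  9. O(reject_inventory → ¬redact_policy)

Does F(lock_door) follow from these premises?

No

Premise 7 is O(¬lock_door → stand_down); even if O(stand_down) held, inferring O(¬lock_door) would be affirming the consequent — invalid.
No other premise forces O(¬lock_door). An ideal world satisfying every premise can still have lock_door true, so F(lock_door) is not derivable.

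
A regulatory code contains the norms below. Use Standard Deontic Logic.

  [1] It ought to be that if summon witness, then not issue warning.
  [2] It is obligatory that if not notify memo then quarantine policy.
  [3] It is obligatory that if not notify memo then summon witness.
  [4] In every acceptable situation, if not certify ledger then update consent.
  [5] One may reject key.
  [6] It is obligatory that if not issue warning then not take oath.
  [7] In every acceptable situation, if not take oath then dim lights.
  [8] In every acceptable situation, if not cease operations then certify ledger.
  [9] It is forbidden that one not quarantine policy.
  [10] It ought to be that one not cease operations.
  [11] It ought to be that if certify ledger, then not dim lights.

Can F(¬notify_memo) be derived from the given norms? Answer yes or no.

Yes

From premise 10 we have O(¬cease_operations).
From O(¬cease_operations) and premise 8, O(¬cease_operations → certify_ledger), we obtain O(certify_ledger).
Applying K to premise 11 (O(certify_ledger → ¬dim_lights)) and O(certify_ledger) yields O(¬dim_lights).
Premise 7, O(¬take_oath → dim_lights), contraposes to O(¬dim_lights → take_oath); with O(¬dim_lights) we get O(take_oath).
Premise 6 is O(¬issue_warning → ¬take_oath); contrapositively O(take_oath → issue_warning). Since O(take_oath) holds, K gives O(issue_warning).
Premise 1 is O(summon_witness → ¬issue_warning); contrapositively O(issue_warning → ¬summon_witness). Since O(issue_warning) holds, K gives O(¬summon_witness).
Premise 3, O(¬notify_memo → summon_witness), contraposes to O(¬summon_witness → notify_memo); with O(¬summon_witness) we get O(notify_memo).
Premises 2, 4, 5, 9 do not contribute to this derivation.
So O(notify_memo) holds, i.e. F(¬notify_memo). The claim follows.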